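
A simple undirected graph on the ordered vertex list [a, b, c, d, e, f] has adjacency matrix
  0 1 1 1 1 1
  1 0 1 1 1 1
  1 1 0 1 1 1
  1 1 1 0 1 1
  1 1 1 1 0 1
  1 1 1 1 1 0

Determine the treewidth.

A width-5 tree decomposition is:
Bags: B1 = {a, b, c, d, e, f}
Tree: (single bag)
A single bag containing all 6 vertices is trivially a valid decomposition of width 5. Conversely, {a, b, c, d, e, f} is a clique of size 6, and the vertices of any clique must share a bag in every tree decomposition; so some bag has ≥ 6 vertices and tw(G) ≥ 5. Combining the bounds, tw(G) = 5.

5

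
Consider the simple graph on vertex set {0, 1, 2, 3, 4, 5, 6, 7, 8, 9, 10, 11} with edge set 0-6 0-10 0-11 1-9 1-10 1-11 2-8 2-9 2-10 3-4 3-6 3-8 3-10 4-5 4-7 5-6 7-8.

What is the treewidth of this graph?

3

A width-3 tree decomposition is:
Bags: B1 = {0, 1, 9, 11}  B2 = {0, 1, 9, 10}  B3 = {0, 2, 9, 10}  B4 = {0, 2, 6, 10}  B5 = {2, 3, 6, 10}  B6 = {2, 3, 6, 8}  B7 = {3, 5, 6, 8}  B8 = {3, 4, 5, 8}  B9 = {4, 5, 7, 8}
Tree: B1–B2, B2–B3, B3–B4, B4–B5, B5–B6, B6–B7, B7–B8, B8–B9
Each bag holds 4 vertices, so the decomposition has width 3, which upper-bounds the treewidth. For the lower bound: the 4 vertex sets {1,9,11}, {0}, {10}, {2,3,6,8} are disjoint, each induces a connected subgraph, and every pair is joined by at least one edge of G. Contracting each set to a single vertex therefore yields K_{4} as a minor, and since treewidth is minor-monotone, tw(G) ≥ tw(K_{4}) = 3. Hence tw(G) = 3 exactly.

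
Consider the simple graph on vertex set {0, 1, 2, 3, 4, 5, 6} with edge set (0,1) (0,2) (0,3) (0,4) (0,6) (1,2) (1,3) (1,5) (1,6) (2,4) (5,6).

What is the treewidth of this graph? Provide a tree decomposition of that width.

Treewidth 2.
One optimal decomposition is:
Bags: B1 = {0, 1, 6}  B2 = {0, 1, 2}  B3 = {0, 2, 4}  B4 = {0, 1, 3}  B5 = {1, 5, 6}
Tree: B1–B2, B2–B3, B2–B4, B1–B5

Each bag holds 3 vertices, so the decomposition has width 2, which upper-bounds the treewidth. For the lower bound, the 3 vertices {0, 1, 2} are pairwise adjacent, and any tree decomposition puts a clique entirely inside one bag — forcing width ≥ 2. Combining the bounds, tw(G) = 2.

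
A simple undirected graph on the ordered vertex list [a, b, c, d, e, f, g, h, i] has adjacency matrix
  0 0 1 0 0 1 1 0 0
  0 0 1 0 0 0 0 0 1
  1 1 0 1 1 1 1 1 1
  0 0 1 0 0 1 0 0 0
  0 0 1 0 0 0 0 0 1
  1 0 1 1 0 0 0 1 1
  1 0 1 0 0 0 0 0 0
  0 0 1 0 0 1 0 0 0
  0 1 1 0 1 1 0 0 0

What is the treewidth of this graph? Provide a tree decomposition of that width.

Each bag holds 3 vertices, so the decomposition has width 2, which upper-bounds the treewidth. For the lower bound, the 3 vertices {a, c, g} are pairwise adjacent, and any tree decomposition puts a clique entirely inside one bag — forcing width ≥ 2. Hence tw(G) = 2 exactly.

Treewidth 2.
One optimal decomposition is:
Bags: B1 = {b, c, i}  B2 = {c, e, i}  B3 = {c, f, i}  B4 = {c, f, h}  B5 = {a, c, f}  B6 = {c, d, f}  B7 = {a, c, g}
Tree: B1–B2, B2–B3, B3–B4, B4–B5, B3–B6, B5–B7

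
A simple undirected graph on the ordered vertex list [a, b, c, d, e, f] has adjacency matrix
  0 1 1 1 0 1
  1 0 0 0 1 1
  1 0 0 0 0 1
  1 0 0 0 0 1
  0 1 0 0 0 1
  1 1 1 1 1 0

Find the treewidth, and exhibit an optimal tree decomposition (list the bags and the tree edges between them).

Treewidth 2.
One optimal decomposition is:
Bags: B1 = {a, c, f}  B2 = {a, b, f}  B3 = {b, e, f}  B4 = {a, d, f}
Tree: B1–B2, B2–B3, B1–B4

The largest bag has 3 vertices, giving width 2; this decomposition certifies tw(G) ≤ 2. On the other hand G contains the 3-clique {b, e, f}. A clique must lie in a single bag of any decomposition, so no decomposition can have width below 2. Therefore the treewidth is 2.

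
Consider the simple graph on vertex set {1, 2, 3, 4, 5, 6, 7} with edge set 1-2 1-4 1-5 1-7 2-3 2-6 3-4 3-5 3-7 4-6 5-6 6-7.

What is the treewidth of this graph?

A width-3 tree decomposition is:
Bags: B1 = {1, 3, 6, 7}  B2 = {1, 3, 4, 6}  B3 = {1, 2, 3, 6}  B4 = {1, 3, 5, 6}
Tree: B1–B2, B2–B3, B3–B4
Every bag has size at most 4, so the width is 4 − 1 = 3 and tw(G) ≤ 3. For the lower bound: the 4 vertex sets {6,7}, {1,4}, {3}, {2} are disjoint, each induces a connected subgraph, and every pair is joined by at least one edge of G. Contracting each set to a single vertex therefore yields K_{4} as a minor, and since treewidth is minor-monotone, tw(G) ≥ tw(K_{4}) = 3. Therefore the treewidth is 3.

3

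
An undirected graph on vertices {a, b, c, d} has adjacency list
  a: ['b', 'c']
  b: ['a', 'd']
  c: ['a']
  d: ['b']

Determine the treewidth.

1

A width-1 tree decomposition is:
Bags: B1 = {a, c}  B2 = {a, b}  B3 = {b, d}
Tree: B1–B2, B2–B3
Each bag holds 2 vertices, so the decomposition has width 1, which upper-bounds the treewidth. Any graph with an edge has treewidth ≥ 1, and G has the edge c–a. Therefore the treewidth is 1.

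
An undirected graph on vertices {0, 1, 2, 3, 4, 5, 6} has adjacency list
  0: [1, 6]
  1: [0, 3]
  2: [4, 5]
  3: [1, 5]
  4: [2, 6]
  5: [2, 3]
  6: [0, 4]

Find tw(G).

A width-2 tree decomposition is:
Bags: B1 = {0, 1, 3}  B2 = {0, 3, 5}  B3 = {0, 2, 5}  B4 = {0, 2, 4}  B5 = {0, 4, 6}
Tree: B1–B2, B2–B3, B3–B4, B4–B5
The largest bag has 3 vertices, giving width 2; this decomposition certifies tw(G) ≤ 2. Since 0–1–3–5–2–4–6–0 is a cycle in G, G is not acyclic. Forests are exactly the graphs of treewidth ≤ 1, so tw(G) ≥ 2. Therefore the treewidth is 2.

2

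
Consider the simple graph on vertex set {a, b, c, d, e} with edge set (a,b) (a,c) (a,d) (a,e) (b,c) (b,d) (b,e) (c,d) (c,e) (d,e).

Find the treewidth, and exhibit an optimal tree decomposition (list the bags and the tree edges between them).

With just one bag of size 5, the width is 5 − 1 = 4, so tw(G) ≤ 4. On the other hand G contains the 5-clique {a, b, c, d, e}. A clique must lie in a single bag of any decomposition, so no decomposition can have width below 4. Hence tw(G) = 4 exactly.

Treewidth 4.
One such decomposition:
Bags: B1 = {a, b, c, d, e}
Tree: (single bag)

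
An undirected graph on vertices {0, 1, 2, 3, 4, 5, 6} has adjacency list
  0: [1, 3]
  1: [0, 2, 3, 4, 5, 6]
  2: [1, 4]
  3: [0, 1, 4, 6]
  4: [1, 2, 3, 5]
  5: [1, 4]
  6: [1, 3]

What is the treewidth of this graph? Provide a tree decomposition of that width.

The largest bag has 3 vertices, giving width 2; this decomposition certifies tw(G) ≤ 2. Conversely, {1, 2, 4} is a clique of size 3, and the vertices of any clique must share a bag in every tree decomposition; so some bag has ≥ 3 vertices and tw(G) ≥ 2. The upper and lower bounds meet at 2, so that is the treewidth.

Treewidth 2.
Bags: B1 = {1, 3, 6}  B2 = {1, 3, 4}  B3 = {0, 1, 3}  B4 = {1, 4, 5}  B5 = {1, 2, 4}
Tree: B1–B2, B2–B3, B2–B4, B4–B5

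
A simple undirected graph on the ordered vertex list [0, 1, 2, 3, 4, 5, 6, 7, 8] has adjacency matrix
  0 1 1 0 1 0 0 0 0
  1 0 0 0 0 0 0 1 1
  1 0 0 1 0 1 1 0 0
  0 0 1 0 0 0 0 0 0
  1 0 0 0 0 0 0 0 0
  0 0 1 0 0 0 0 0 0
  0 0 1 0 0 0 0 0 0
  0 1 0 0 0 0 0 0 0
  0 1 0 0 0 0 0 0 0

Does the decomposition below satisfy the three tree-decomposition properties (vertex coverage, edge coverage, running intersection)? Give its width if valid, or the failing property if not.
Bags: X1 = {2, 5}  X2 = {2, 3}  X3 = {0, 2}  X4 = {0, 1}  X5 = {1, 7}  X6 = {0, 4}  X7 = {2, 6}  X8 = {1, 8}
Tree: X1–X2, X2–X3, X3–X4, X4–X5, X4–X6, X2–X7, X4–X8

Yes; width 1.

Every vertex of G appears in some bag (union = {0, 1, 2, 3, 4, 5, 6, 7, 8}); every edge is covered by a bag; and for each vertex v the set of bags containing v is connected in the bag tree. The decomposition is therefore valid. The largest bag has 2 vertices, so the width is 1.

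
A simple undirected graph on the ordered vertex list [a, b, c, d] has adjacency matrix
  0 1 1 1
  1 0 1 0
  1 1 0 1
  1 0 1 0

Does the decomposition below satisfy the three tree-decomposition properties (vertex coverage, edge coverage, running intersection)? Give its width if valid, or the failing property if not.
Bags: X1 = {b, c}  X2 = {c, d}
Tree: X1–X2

A tree decomposition must satisfy three properties: every vertex lies in some bag; for every edge, both endpoints lie together in some bag; and for every vertex, the bags containing it form a connected subtree. Here vertex a appears in no bag, so the decomposition is invalid.

No — vertex a appears in no bag.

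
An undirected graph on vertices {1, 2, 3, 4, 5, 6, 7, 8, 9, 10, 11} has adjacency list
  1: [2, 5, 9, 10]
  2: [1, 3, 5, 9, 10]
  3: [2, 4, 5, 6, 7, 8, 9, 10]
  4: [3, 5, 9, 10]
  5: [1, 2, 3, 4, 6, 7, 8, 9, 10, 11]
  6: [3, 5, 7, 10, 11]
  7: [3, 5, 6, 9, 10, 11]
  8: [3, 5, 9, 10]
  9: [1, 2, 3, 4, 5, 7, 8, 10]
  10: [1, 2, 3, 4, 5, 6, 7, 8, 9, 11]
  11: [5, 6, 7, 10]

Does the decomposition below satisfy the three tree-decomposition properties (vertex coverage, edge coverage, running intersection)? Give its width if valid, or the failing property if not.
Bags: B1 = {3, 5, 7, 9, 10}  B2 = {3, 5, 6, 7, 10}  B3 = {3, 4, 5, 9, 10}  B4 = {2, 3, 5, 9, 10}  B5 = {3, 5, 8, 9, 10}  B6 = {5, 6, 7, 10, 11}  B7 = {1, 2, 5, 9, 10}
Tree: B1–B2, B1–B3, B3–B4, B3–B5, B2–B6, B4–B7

Checking the three conditions: (i) the bags cover all of {1, 2, 3, 4, 5, 6, 7, 8, 9, 10, 11}; (ii) for each edge, some bag contains both endpoints; (iii) the bags containing any fixed vertex form a subtree. All hold, so the decomposition is valid with width 5 − 1 = 4.

Yes; width 4.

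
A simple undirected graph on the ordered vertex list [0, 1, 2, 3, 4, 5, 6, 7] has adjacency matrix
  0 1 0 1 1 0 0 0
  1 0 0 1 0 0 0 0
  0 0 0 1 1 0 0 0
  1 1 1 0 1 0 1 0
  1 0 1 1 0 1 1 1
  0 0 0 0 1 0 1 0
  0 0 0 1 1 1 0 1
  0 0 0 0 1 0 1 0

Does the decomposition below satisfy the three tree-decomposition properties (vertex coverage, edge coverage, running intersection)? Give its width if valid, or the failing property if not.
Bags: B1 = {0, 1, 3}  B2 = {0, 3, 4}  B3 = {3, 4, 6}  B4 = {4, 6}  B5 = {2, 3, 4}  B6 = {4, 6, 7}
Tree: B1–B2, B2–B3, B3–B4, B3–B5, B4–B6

No — vertex 5 appears in no bag.

A tree decomposition must satisfy three properties: every vertex lies in some bag; for every edge, both endpoints lie together in some bag; and for every vertex, the bags containing it form a connected subtree. Here vertex 5 appears in no bag, so the decomposition is invalid.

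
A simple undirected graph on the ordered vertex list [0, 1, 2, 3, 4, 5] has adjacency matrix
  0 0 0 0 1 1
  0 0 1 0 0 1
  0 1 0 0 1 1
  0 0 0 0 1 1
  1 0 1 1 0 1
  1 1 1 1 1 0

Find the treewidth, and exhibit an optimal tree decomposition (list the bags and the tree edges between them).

Treewidth 2.
One optimal decomposition is:
Bags: B1 = {3, 4, 5}  B2 = {0, 4, 5}  B3 = {2, 4, 5}  B4 = {1, 2, 5}
Tree: B1–B2, B2–B3, B3–B4

Every bag has size at most 3, so the width is 3 − 1 = 2 and tw(G) ≤ 2. Conversely, {1, 2, 5} is a clique of size 3, and the vertices of any clique must share a bag in every tree decomposition; so some bag has ≥ 3 vertices and tw(G) ≥ 2. Combining the bounds, tw(G) = 2.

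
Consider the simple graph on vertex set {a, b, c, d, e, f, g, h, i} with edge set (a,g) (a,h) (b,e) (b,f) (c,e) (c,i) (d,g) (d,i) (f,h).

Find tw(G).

2

A width-2 tree decomposition is:
Bags: B1 = {c, d, i}  B2 = {c, d, g}  B3 = {a, c, g}  B4 = {a, c, h}  B5 = {c, f, h}  B6 = {b, c, f}  B7 = {b, c, e}
Tree: B1–B2, B2–B3, B3–B4, B4–B5, B5–B6, B6–B7
Each bag holds 3 vertices, so the decomposition has width 2, which upper-bounds the treewidth. The edges c–i–d–g–a–h–f–b–e–c form a cycle, so G is not a tree and its treewidth is at least 2. The upper and lower bounds meet at 2, so that is the treewidth.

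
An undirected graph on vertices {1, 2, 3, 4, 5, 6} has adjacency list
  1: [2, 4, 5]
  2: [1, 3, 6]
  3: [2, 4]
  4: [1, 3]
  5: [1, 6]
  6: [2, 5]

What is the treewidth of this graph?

A width-2 tree decomposition is:
Bags: B1 = {1, 5, 6}  B2 = {1, 2, 6}  B3 = {1, 2, 4}  B4 = {2, 3, 4}
Tree: B1–B2, B2–B3, B3–B4
Every bag has size at most 3, so the width is 3 − 1 = 2 and tw(G) ≤ 2. Since 5–6–2–1–5 is a cycle in G, G is not acyclic. Forests are exactly the graphs of treewidth ≤ 1, so tw(G) ≥ 2. Therefore the treewidth is 2.

2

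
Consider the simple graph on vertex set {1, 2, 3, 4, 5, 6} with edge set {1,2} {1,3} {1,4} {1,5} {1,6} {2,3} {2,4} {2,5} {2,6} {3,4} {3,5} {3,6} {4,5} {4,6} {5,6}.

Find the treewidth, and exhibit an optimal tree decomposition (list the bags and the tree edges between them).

A single bag containing all 6 vertices is trivially a valid decomposition of width 5. Conversely, {1, 2, 3, 4, 5, 6} is a clique of size 6, and the vertices of any clique must share a bag in every tree decomposition; so some bag has ≥ 6 vertices and tw(G) ≥ 5. Hence tw(G) = 5 exactly.

Treewidth 5.
Bags: B1 = {1, 2, 3, 4, 5, 6}
Tree: (single bag)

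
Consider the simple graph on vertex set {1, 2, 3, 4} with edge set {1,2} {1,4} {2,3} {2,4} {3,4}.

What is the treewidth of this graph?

A width-2 tree decomposition is:
Bags: B1 = {2, 3, 4}  B2 = {1, 2, 4}
Tree: B1–B2
Every bag has size at most 3, so the width is 3 − 1 = 2 and tw(G) ≤ 2. On the other hand G contains the 3-clique {1, 2, 4}. A clique must lie in a single bag of any decomposition, so no decomposition can have width below 2. The upper and lower bounds meet at 2, so that is the treewidth.

2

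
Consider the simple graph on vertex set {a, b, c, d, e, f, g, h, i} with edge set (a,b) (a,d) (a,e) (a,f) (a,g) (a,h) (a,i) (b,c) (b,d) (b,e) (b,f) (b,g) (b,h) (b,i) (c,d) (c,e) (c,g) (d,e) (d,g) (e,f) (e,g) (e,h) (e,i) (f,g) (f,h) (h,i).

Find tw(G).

4

A width-4 tree decomposition is:
Bags: B1 = {a, b, e, f, h}  B2 = {a, b, e, f, g}  B3 = {a, b, e, h, i}  B4 = {a, b, d, e, g}  B5 = {b, c, d, e, g}
Tree: B1–B2, B1–B3, B2–B4, B4–B5
Every bag has size at most 5, so the width is 5 − 1 = 4 and tw(G) ≤ 4. For the lower bound, the 5 vertices {b, c, d, e, g} are pairwise adjacent, and any tree decomposition puts a clique entirely inside one bag — forcing width ≥ 4. The upper and lower bounds meet at 4, so that is the treewidth.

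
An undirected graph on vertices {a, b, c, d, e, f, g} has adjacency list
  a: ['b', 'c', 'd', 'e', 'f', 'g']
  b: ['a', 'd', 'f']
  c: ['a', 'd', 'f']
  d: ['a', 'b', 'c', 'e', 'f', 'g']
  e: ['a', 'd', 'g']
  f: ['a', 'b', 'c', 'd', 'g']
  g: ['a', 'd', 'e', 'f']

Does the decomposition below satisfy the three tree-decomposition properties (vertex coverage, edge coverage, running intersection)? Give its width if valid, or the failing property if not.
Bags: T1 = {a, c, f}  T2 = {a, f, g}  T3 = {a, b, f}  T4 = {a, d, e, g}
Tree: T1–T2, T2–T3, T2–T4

No — edge (d,f) lies in no bag.

A tree decomposition must satisfy three properties: every vertex lies in some bag; for every edge, both endpoints lie together in some bag; and for every vertex, the bags containing it form a connected subtree. Here edge (d,f) lies in no bag, so the decomposition is invalid.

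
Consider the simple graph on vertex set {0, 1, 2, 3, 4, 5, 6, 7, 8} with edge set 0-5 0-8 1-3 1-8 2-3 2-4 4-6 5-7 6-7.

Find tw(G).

A width-2 tree decomposition is:
Bags: B1 = {0, 1, 8}  B2 = {0, 1, 5}  B3 = {1, 5, 7}  B4 = {1, 6, 7}  B5 = {1, 4, 6}  B6 = {1, 2, 4}  B7 = {1, 2, 3}
Tree: B1–B2, B2–B3, B3–B4, B4–B5, B5–B6, B6–B7
Each bag holds 3 vertices, so the decomposition has width 2, which upper-bounds the treewidth. The edges 1–8–0–5–7–6–4–2–3–1 form a cycle, so G is not a tree and its treewidth is at least 2. Combining the bounds, tw(G) = 2.

2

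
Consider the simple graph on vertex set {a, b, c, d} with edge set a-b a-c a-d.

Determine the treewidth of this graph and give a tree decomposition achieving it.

Treewidth 1.
One optimal decomposition is:
Bags: B1 = {a, c}  B2 = {a, b}  B3 = {a, d}
Tree: B1–B2, B1–B3

The largest bag has 2 vertices, giving width 1; this decomposition certifies tw(G) ≤ 1. Since G has at least one edge (e.g. a–c), it is not an edgeless graph, so tw(G) ≥ 1. Therefore the treewidth is 1.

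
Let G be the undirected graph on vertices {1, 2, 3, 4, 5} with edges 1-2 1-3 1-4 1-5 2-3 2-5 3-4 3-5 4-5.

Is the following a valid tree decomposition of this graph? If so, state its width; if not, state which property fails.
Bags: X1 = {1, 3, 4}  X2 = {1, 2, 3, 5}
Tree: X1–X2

A tree decomposition must satisfy three properties: every vertex lies in some bag; for every edge, both endpoints lie together in some bag; and for every vertex, the bags containing it form a connected subtree. Here edge (5,4) lies in no bag, so the decomposition is invalid.

No — edge (5,4) lies in no bag.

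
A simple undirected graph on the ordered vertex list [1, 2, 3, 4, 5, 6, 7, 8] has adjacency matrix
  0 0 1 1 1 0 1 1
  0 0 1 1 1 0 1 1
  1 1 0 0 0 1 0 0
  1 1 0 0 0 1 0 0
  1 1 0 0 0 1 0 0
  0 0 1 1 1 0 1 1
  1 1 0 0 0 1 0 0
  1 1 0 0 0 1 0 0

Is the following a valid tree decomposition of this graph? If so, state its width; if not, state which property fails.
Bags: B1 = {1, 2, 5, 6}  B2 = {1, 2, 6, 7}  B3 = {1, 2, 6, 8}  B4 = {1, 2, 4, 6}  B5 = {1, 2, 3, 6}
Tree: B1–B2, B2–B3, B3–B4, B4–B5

Every vertex of G appears in some bag (union = {1, 2, 3, 4, 5, 6, 7, 8}); every edge is covered by a bag; and for each vertex v the set of bags containing v is connected in the bag tree. The decomposition is therefore valid. The largest bag has 4 vertices, so the width is 3.

Yes; width 3.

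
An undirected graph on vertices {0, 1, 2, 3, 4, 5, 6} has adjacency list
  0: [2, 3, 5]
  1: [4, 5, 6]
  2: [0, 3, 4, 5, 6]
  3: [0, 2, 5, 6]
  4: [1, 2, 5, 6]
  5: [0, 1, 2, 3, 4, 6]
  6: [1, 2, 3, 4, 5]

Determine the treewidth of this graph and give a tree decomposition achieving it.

Each bag holds 4 vertices, so the decomposition has width 3, which upper-bounds the treewidth. Conversely, {1, 4, 5, 6} is a clique of size 4, and the vertices of any clique must share a bag in every tree decomposition; so some bag has ≥ 4 vertices and tw(G) ≥ 3. Combining the bounds, tw(G) = 3.

Treewidth 3.
One such decomposition:
Bags: B1 = {1, 4, 5, 6}  B2 = {2, 4, 5, 6}  B3 = {2, 3, 5, 6}  B4 = {0, 2, 3, 5}
Tree: B1–B2, B2–B3, B3–B4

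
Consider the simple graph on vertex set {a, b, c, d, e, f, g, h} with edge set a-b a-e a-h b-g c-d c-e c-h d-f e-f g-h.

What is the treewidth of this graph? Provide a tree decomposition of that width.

Treewidth 2.
Bags: B1 = {a, b, g}  B2 = {a, g, h}  B3 = {a, e, h}  B4 = {c, e, h}  B5 = {c, e, f}  B6 = {c, d, f}
Tree: B1–B2, B2–B3, B3–B4, B4–B5, B5–B6

Every bag has size at most 3, so the width is 3 − 1 = 2 and tw(G) ≤ 2. Since b–g–h–a–b is a cycle in G, G is not acyclic. Forests are exactly the graphs of treewidth ≤ 1, so tw(G) ≥ 2. Hence tw(G) = 2 exactly.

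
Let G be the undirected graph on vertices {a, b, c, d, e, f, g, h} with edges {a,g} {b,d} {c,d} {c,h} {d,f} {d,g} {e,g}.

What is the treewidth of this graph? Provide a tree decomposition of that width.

Treewidth 1.
One such decomposition:
Bags: B1 = {b, d}  B2 = {d, g}  B3 = {c, d}  B4 = {c, h}  B5 = {a, g}  B6 = {e, g}  B7 = {d, f}
Tree: B1–B2, B1–B3, B3–B4, B2–B5, B5–B6, B3–B7

Each bag holds 2 vertices, so the decomposition has width 1, which upper-bounds the treewidth. G has an edge, so its treewidth is at least 1. Combining the bounds, tw(G) = 1.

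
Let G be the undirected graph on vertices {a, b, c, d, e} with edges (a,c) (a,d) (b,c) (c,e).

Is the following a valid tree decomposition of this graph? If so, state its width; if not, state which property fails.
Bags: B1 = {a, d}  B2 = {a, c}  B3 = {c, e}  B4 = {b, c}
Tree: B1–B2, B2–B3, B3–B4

Yes; width 1.

Checking the three conditions: (i) the bags cover all of {a, b, c, d, e}; (ii) for each edge, some bag contains both endpoints; (iii) the bags containing any fixed vertex form a subtree. All hold, so the decomposition is valid with width 2 − 1 = 1.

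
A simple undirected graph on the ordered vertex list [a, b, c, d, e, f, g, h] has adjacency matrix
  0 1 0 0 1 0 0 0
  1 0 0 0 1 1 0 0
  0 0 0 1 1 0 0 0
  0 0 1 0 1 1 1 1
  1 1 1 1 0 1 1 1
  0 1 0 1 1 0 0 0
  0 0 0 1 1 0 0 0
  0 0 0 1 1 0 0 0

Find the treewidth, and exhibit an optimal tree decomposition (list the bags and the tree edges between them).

The largest bag has 3 vertices, giving width 2; this decomposition certifies tw(G) ≤ 2. Conversely, {d, e, g} is a clique of size 3, and the vertices of any clique must share a bag in every tree decomposition; so some bag has ≥ 3 vertices and tw(G) ≥ 2. The upper and lower bounds meet at 2, so that is the treewidth.

Treewidth 2.
One such decomposition:
Bags: B1 = {c, d, e}  B2 = {d, e, f}  B3 = {d, e, g}  B4 = {b, e, f}  B5 = {a, b, e}  B6 = {d, e, h}
Tree: B1–B2, B1–B3, B2–B4, B4–B5, B2–B6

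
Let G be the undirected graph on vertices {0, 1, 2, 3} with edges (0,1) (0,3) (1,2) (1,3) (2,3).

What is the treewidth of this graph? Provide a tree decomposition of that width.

Every bag has size at most 3, so the width is 3 − 1 = 2 and tw(G) ≤ 2. On the other hand G contains the 3-clique {0, 1, 3}. A clique must lie in a single bag of any decomposition, so no decomposition can have width below 2. The upper and lower bounds meet at 2, so that is the treewidth.

Treewidth 2.
Bags: B1 = {1, 2, 3}  B2 = {0, 1, 3}
Tree: B1–B2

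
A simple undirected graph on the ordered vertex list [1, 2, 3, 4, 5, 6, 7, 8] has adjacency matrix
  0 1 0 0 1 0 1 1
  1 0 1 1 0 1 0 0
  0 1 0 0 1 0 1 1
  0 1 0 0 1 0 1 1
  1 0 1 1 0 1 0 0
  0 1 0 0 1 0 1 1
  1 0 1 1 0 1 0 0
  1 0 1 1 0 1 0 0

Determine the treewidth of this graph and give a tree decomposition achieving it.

Treewidth 4.
One optimal decomposition is:
Bags: B1 = {1, 3, 4, 6, 8}  B2 = {1, 3, 4, 6, 7}  B3 = {1, 3, 4, 5, 6}  B4 = {1, 2, 3, 4, 6}
Tree: B1–B2, B2–B3, B3–B4

Each bag holds 5 vertices, so the decomposition has width 4, which upper-bounds the treewidth. For the lower bound: the 5 vertex sets {6,8}, {4,7}, {1,5}, {3}, {2} are disjoint, each induces a connected subgraph, and every pair is joined by at least one edge of G. Contracting each set to a single vertex therefore yields K_{5} as a minor, and since treewidth is minor-monotone, tw(G) ≥ tw(K_{5}) = 4. The upper and lower bounds meet at 4, so that is the treewidth.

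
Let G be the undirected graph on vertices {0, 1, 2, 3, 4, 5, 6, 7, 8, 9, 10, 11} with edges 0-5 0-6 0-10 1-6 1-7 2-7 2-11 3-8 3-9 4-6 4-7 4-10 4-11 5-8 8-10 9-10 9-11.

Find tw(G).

A width-3 tree decomposition is:
Bags: B1 = {3, 5, 8, 9}  B2 = {5, 8, 9, 10}  B3 = {0, 5, 9, 10}  B4 = {0, 9, 10, 11}  B5 = {0, 4, 10, 11}  B6 = {0, 4, 6, 11}  B7 = {2, 4, 6, 11}  B8 = {2, 4, 6, 7}  B9 = {1, 2, 6, 7}
Tree: B1–B2, B2–B3, B3–B4, B4–B5, B5–B6, B6–B7, B7–B8, B8–B9
The largest bag has 4 vertices, giving width 3; this decomposition certifies tw(G) ≤ 3. For the lower bound: the 4 vertex sets {3,5,8}, {9}, {10}, {0,4,6,11} are disjoint, each induces a connected subgraph, and every pair is joined by at least one edge of G. Contracting each set to a single vertex therefore yields K_{4} as a minor, and since treewidth is minor-monotone, tw(G) ≥ tw(K_{4}) = 3. Hence tw(G) = 3 exactly.

3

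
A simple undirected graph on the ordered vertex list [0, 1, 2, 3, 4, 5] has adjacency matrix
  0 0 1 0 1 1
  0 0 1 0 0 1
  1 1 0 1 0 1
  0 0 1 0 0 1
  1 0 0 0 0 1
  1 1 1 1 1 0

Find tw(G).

2

A width-2 tree decomposition is:
Bags: B1 = {2, 3, 5}  B2 = {1, 2, 5}  B3 = {0, 2, 5}  B4 = {0, 4, 5}
Tree: B1–B2, B1–B3, B3–B4
The largest bag has 3 vertices, giving width 2; this decomposition certifies tw(G) ≤ 2. For the lower bound, the 3 vertices {0, 2, 5} are pairwise adjacent, and any tree decomposition puts a clique entirely inside one bag — forcing width ≥ 2. Therefore the treewidth is 2.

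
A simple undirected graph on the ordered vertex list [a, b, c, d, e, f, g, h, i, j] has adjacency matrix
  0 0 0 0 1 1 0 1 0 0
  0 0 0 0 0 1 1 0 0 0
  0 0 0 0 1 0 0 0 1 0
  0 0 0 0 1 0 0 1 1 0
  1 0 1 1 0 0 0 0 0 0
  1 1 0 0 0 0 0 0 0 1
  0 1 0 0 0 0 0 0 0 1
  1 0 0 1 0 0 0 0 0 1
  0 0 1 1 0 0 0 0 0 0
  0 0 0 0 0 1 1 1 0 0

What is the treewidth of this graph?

A width-2 tree decomposition is:
Bags: B1 = {c, e, i}  B2 = {d, e, i}  B3 = {a, d, e}  B4 = {a, d, h}  B5 = {a, f, h}  B6 = {f, h, j}  B7 = {b, f, j}  B8 = {b, g, j}
Tree: B1–B2, B2–B3, B3–B4, B4–B5, B5–B6, B6–B7, B7–B8
Each bag holds 3 vertices, so the decomposition has width 2, which upper-bounds the treewidth. Since c–i–d–e–c is a cycle in G, G is not acyclic. Forests are exactly the graphs of treewidth ≤ 1, so tw(G) ≥ 2. Combining the bounds, tw(G) = 2.

2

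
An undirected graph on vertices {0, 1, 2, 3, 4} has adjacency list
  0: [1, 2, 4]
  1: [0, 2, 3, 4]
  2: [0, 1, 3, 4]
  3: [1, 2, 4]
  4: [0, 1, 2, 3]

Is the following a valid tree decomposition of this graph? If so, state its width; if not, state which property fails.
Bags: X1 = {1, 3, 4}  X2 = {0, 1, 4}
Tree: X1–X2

No — vertex 2 appears in no bag.

A tree decomposition must satisfy three properties: every vertex lies in some bag; for every edge, both endpoints lie together in some bag; and for every vertex, the bags containing it form a connected subtree. Here vertex 2 appears in no bag, so the decomposition is invalid.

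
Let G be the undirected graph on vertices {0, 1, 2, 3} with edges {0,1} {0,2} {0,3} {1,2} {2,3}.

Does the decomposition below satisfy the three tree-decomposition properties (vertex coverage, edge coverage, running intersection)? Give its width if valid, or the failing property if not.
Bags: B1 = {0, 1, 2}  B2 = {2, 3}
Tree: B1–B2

No — edge (0,3) lies in no bag.

A tree decomposition must satisfy three properties: every vertex lies in some bag; for every edge, both endpoints lie together in some bag; and for every vertex, the bags containing it form a connected subtree. Here edge (0,3) lies in no bag, so the decomposition is invalid.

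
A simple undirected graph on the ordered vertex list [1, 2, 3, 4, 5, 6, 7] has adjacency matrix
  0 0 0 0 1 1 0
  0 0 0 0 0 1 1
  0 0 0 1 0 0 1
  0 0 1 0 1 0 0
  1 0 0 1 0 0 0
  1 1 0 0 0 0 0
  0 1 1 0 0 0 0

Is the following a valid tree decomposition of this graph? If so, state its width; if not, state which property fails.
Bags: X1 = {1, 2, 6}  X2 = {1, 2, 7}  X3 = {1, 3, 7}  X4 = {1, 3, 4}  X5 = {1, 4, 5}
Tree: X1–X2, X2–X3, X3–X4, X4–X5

Yes; width 2.

Every vertex of G appears in some bag (union = {1, 2, 3, 4, 5, 6, 7}); every edge is covered by a bag; and for each vertex v the set of bags containing v is connected in the bag tree. The decomposition is therefore valid. The largest bag has 3 vertices, so the width is 2.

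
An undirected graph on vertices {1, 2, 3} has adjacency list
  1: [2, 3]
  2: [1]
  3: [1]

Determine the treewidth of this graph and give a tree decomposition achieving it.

The largest bag has 2 vertices, giving width 1; this decomposition certifies tw(G) ≤ 1. G has an edge, so its treewidth is at least 1. Therefore the treewidth is 1.

Treewidth 1.
One such decomposition:
Bags: B1 = {1, 2}  B2 = {1, 3}
Tree: B1–B2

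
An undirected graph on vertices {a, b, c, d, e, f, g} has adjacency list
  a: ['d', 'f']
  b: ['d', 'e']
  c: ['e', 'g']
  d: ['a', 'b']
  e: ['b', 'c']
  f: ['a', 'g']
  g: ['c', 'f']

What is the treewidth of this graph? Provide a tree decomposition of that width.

The largest bag has 3 vertices, giving width 2; this decomposition certifies tw(G) ≤ 2. For the lower bound, G contains the cycle a–f–g–c–e–b–d–a, so G is not a forest; only forests have treewidth ≤ 1, hence tw(G) ≥ 2. Hence tw(G) = 2 exactly.

Treewidth 2.
One optimal decomposition is:
Bags: B1 = {a, f, g}  B2 = {a, c, g}  B3 = {a, c, e}  B4 = {a, b, e}  B5 = {a, b, d}
Tree: B1–B2, B2–B3, B3–B4, B4–B5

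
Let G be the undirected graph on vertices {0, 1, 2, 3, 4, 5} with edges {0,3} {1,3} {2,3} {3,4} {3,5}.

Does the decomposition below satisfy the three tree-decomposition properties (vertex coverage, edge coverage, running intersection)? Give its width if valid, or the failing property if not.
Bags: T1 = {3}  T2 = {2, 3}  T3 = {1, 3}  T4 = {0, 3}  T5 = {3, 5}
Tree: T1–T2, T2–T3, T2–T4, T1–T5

No — vertex 4 appears in no bag.

A tree decomposition must satisfy three properties: every vertex lies in some bag; for every edge, both endpoints lie together in some bag; and for every vertex, the bags containing it form a connected subtree. Here vertex 4 appears in no bag, so the decomposition is invalid.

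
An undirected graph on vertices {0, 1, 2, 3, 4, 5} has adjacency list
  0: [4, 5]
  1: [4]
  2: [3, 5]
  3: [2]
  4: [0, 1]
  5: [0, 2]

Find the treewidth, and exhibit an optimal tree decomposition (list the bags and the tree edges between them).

Every bag has size at most 2, so the width is 2 − 1 = 1 and tw(G) ≤ 1. G has an edge, so its treewidth is at least 1. Combining the bounds, tw(G) = 1.

Treewidth 1.
One such decomposition:
Bags: B1 = {1, 4}  B2 = {0, 4}  B3 = {0, 5}  B4 = {2, 5}  B5 = {2, 3}
Tree: B1–B2, B2–B3, B3–B4, B4–B5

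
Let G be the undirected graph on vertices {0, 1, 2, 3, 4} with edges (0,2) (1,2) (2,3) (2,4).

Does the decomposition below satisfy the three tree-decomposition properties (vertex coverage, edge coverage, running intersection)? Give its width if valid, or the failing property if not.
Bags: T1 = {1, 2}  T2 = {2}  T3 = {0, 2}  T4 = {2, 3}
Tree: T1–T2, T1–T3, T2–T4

A tree decomposition must satisfy three properties: every vertex lies in some bag; for every edge, both endpoints lie together in some bag; and for every vertex, the bags containing it form a connected subtree. Here vertex 4 appears in no bag, so the decomposition is invalid.

No — vertex 4 appears in no bag.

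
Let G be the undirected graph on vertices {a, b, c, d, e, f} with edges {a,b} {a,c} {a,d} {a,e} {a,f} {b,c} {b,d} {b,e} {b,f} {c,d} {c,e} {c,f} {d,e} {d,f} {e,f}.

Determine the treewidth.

A width-5 tree decomposition is:
Bags: B1 = {a, b, c, d, e, f}
Tree: (single bag)
A single bag containing all 6 vertices is trivially a valid decomposition of width 5. For the lower bound, the 6 vertices {a, b, c, d, e, f} are pairwise adjacent, and any tree decomposition puts a clique entirely inside one bag — forcing width ≥ 5. Combining the bounds, tw(G) = 5.

5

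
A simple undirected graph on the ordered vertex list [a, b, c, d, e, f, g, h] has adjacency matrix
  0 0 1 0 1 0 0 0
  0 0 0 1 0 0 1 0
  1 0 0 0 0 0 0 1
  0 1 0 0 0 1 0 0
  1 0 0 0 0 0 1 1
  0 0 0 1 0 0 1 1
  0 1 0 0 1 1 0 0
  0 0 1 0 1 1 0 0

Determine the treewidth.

2

A width-2 tree decomposition is:
Bags: B1 = {a, c, h}  B2 = {a, e, h}  B3 = {e, f, h}  B4 = {e, f, g}  B5 = {d, f, g}  B6 = {b, d, g}
Tree: B1–B2, B2–B3, B3–B4, B4–B5, B5–B6
The largest bag has 3 vertices, giving width 2; this decomposition certifies tw(G) ≤ 2. Since c–a–e–h–c is a cycle in G, G is not acyclic. Forests are exactly the graphs of treewidth ≤ 1, so tw(G) ≥ 2. Therefore the treewidth is 2.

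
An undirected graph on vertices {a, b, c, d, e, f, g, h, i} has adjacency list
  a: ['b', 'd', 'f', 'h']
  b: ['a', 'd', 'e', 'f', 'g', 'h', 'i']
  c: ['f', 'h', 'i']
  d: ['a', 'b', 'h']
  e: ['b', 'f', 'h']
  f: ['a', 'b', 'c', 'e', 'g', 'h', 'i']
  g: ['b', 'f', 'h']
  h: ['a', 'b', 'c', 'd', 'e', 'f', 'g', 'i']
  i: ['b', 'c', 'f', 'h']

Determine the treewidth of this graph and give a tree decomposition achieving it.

Treewidth 3.
One optimal decomposition is:
Bags: B1 = {c, f, h, i}  B2 = {b, f, h, i}  B3 = {a, b, f, h}  B4 = {a, b, d, h}  B5 = {b, f, g, h}  B6 = {b, e, f, h}
Tree: B1–B2, B2–B3, B3–B4, B2–B5, B2–B6

Every bag has size at most 4, so the width is 4 − 1 = 3 and tw(G) ≤ 3. On the other hand G contains the 4-clique {a, b, d, h}. A clique must lie in a single bag of any decomposition, so no decomposition can have width below 3. Therefore the treewidth is 3.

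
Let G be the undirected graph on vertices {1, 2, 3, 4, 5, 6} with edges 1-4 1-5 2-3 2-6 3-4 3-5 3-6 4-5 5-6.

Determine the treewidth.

A width-2 tree decomposition is:
Bags: B1 = {3, 4, 5}  B2 = {3, 5, 6}  B3 = {1, 4, 5}  B4 = {2, 3, 6}
Tree: B1–B2, B1–B3, B2–B4
Each bag holds 3 vertices, so the decomposition has width 2, which upper-bounds the treewidth. On the other hand G contains the 3-clique {1, 4, 5}. A clique must lie in a single bag of any decomposition, so no decomposition can have width below 2. The upper and lower bounds meet at 2, so that is the treewidth.

2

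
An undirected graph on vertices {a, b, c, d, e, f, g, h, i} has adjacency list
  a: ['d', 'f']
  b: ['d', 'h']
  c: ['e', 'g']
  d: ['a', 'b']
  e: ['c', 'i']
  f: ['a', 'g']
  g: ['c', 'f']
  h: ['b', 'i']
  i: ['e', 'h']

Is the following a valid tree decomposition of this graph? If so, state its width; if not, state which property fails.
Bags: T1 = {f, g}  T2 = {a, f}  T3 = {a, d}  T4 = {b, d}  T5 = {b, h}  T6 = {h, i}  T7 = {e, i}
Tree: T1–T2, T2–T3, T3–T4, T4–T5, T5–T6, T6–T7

A tree decomposition must satisfy three properties: every vertex lies in some bag; for every edge, both endpoints lie together in some bag; and for every vertex, the bags containing it form a connected subtree. Here vertex c appears in no bag, so the decomposition is invalid.

No — vertex c appears in no bag.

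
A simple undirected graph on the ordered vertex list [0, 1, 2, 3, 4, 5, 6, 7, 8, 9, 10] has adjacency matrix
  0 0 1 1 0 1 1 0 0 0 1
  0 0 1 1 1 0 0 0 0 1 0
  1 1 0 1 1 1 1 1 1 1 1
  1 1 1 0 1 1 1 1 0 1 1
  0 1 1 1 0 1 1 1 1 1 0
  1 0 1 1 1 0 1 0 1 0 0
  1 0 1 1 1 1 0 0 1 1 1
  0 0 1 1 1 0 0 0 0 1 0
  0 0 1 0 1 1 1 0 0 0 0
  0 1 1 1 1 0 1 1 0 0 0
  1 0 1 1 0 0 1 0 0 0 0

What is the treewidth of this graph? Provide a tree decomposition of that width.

Treewidth 4.
One such decomposition:
Bags: B1 = {2, 3, 4, 5, 6}  B2 = {0, 2, 3, 5, 6}  B3 = {0, 2, 3, 6, 10}  B4 = {2, 3, 4, 6, 9}  B5 = {1, 2, 3, 4, 9}  B6 = {2, 4, 5, 6, 8}  B7 = {2, 3, 4, 7, 9}
Tree: B1–B2, B2–B3, B1–B4, B4–B5, B1–B6, B4–B7

Each bag holds 5 vertices, so the decomposition has width 4, which upper-bounds the treewidth. Conversely, {2, 4, 5, 6, 8} is a clique of size 5, and the vertices of any clique must share a bag in every tree decomposition; so some bag has ≥ 5 vertices and tw(G) ≥ 4. Combining the bounds, tw(G) = 4.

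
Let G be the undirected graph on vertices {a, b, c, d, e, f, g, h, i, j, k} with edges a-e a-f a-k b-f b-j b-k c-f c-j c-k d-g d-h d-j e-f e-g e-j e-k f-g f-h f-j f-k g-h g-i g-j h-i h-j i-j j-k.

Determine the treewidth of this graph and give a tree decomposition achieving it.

Treewidth 3.
Bags: B1 = {e, f, g, j}  B2 = {e, f, j, k}  B3 = {c, f, j, k}  B4 = {f, g, h, j}  B5 = {a, e, f, k}  B6 = {d, g, h, j}  B7 = {b, f, j, k}  B8 = {g, h, i, j}
Tree: B1–B2, B2–B3, B1–B4, B2–B5, B4–B6, B3–B7, B6–B8

The largest bag has 4 vertices, giving width 3; this decomposition certifies tw(G) ≤ 3. Conversely, {d, g, h, j} is a clique of size 4, and the vertices of any clique must share a bag in every tree decomposition; so some bag has ≥ 4 vertices and tw(G) ≥ 3. The upper and lower bounds meet at 3, so that is the treewidth.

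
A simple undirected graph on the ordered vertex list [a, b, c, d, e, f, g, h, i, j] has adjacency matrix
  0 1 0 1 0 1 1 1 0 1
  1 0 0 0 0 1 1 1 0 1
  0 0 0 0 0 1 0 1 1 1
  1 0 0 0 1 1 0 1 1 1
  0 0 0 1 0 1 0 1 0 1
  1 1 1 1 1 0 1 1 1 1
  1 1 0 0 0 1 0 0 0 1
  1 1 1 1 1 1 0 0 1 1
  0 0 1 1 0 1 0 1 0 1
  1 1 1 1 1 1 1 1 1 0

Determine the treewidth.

4

A width-4 tree decomposition is:
Bags: B1 = {a, b, f, g, j}  B2 = {a, b, f, h, j}  B3 = {a, d, f, h, j}  B4 = {d, f, h, i, j}  B5 = {c, f, h, i, j}  B6 = {d, e, f, h, j}
Tree: B1–B2, B2–B3, B3–B4, B4–B5, B4–B6
Each bag holds 5 vertices, so the decomposition has width 4, which upper-bounds the treewidth. On the other hand G contains the 5-clique {a, b, f, g, j}. A clique must lie in a single bag of any decomposition, so no decomposition can have width below 4. Combining the bounds, tw(G) = 4.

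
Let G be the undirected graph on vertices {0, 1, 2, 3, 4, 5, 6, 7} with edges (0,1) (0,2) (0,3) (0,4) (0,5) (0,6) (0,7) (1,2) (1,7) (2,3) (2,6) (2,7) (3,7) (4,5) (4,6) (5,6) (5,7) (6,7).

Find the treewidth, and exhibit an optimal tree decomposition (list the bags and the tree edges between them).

Each bag holds 4 vertices, so the decomposition has width 3, which upper-bounds the treewidth. On the other hand G contains the 4-clique {0, 4, 5, 6}. A clique must lie in a single bag of any decomposition, so no decomposition can have width below 3. Therefore the treewidth is 3.

Treewidth 3.
One optimal decomposition is:
Bags: B1 = {0, 1, 2, 7}  B2 = {0, 2, 3, 7}  B3 = {0, 2, 6, 7}  B4 = {0, 5, 6, 7}  B5 = {0, 4, 5, 6}
Tree: B1–B2, B2–B3, B3–B4, B4–B5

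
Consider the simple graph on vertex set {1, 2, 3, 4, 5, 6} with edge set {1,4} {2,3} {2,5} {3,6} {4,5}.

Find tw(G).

1

A width-1 tree decomposition is:
Bags: B1 = {3, 6}  B2 = {2, 3}  B3 = {2, 5}  B4 = {4, 5}  B5 = {1, 4}
Tree: B1–B2, B2–B3, B3–B4, B4–B5
The largest bag has 2 vertices, giving width 1; this decomposition certifies tw(G) ≤ 1. Since G has at least one edge (e.g. 6–3), it is not an edgeless graph, so tw(G) ≥ 1. Hence tw(G) = 1 exactly.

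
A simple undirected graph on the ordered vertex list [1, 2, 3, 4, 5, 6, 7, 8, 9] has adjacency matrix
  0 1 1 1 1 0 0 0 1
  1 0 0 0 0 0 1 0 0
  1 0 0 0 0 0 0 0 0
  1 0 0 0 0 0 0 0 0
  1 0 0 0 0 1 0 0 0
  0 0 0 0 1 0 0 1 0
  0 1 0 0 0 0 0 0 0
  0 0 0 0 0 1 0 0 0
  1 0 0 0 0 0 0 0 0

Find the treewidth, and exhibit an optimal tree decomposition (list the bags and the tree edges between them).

Treewidth 1.
One such decomposition:
Bags: B1 = {1, 4}  B2 = {1, 9}  B3 = {1, 2}  B4 = {1, 5}  B5 = {5, 6}  B6 = {6, 8}  B7 = {2, 7}  B8 = {1, 3}
Tree: B1–B2, B1–B3, B3–B4, B4–B5, B5–B6, B3–B7, B2–B8

Each bag holds 2 vertices, so the decomposition has width 1, which upper-bounds the treewidth. Any graph with an edge has treewidth ≥ 1, and G has the edge 1–4. Combining the bounds, tw(G) = 1.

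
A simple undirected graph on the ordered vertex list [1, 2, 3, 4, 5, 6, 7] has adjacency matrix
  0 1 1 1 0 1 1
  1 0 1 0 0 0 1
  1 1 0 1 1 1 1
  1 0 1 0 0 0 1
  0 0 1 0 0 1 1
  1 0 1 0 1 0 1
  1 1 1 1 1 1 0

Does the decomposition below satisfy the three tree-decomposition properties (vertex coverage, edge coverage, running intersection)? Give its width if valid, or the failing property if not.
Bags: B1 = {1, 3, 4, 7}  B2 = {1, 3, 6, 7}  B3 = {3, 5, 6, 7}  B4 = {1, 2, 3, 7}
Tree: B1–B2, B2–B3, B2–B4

Yes; width 3.

Vertex coverage: the bags together contain {1, 2, 3, 4, 5, 6, 7}, the full vertex set. Edge coverage: each edge of G has both endpoints in at least one bag. Running intersection: for every vertex, the bags containing it form a connected subtree. All three properties hold, so this is a valid tree decomposition of width max|bag| − 1 = 3, and hence tw(G) ≤ 3.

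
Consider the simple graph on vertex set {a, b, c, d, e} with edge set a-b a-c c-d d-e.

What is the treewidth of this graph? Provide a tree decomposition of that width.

Treewidth 1.
One such decomposition:
Bags: B1 = {a, b}  B2 = {a, c}  B3 = {c, d}  B4 = {d, e}
Tree: B1–B2, B2–B3, B3–B4

Each bag holds 2 vertices, so the decomposition has width 1, which upper-bounds the treewidth. Any graph with an edge has treewidth ≥ 1, and G has the edge b–a. Combining the bounds, tw(G) = 1.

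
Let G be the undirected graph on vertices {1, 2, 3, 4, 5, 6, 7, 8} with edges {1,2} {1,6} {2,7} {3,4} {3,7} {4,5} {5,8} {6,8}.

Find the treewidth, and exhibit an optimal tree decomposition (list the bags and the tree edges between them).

Treewidth 2.
One such decomposition:
Bags: B1 = {3, 4, 5}  B2 = {3, 5, 7}  B3 = {2, 5, 7}  B4 = {1, 2, 5}  B5 = {1, 5, 6}  B6 = {5, 6, 8}
Tree: B1–B2, B2–B3, B3–B4, B4–B5, B5–B6

Each bag holds 3 vertices, so the decomposition has width 2, which upper-bounds the treewidth. For the lower bound, G contains the cycle 5–4–3–7–2–1–6–8–5, so G is not a forest; only forests have treewidth ≤ 1, hence tw(G) ≥ 2. The upper and lower bounds meet at 2, so that is the treewidth.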